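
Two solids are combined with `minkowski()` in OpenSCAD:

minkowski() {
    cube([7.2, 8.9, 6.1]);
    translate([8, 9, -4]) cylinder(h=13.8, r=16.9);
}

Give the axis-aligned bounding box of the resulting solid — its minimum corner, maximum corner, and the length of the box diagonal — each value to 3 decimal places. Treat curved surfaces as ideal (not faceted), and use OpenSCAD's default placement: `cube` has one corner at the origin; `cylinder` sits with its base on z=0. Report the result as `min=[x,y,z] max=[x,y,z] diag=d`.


A = translate([8, 9, -4]) cylinder(h=13.8, r=16.9) → bbox [-8.9,-7.9,-4] .. [24.9,25.9,9.8]
B = cube([7.2, 8.9, 6.1]) → bbox [0,0,0] .. [7.2,8.9,6.1]
lo = A.lo+B.lo = [-8.9+0, -7.9+0, -4+0] = [-8.900,-7.900,-4.000]
hi = A.hi+B.hi = [24.9+7.2, 25.9+8.9, 9.8+6.1] = [32.100,34.800,15.900]
diag = √(41²+42.7²+19.9²) = √3900.3 = 62.452

min=[-8.900,-7.900,-4.000] max=[32.100,34.800,15.900] diag=62.452


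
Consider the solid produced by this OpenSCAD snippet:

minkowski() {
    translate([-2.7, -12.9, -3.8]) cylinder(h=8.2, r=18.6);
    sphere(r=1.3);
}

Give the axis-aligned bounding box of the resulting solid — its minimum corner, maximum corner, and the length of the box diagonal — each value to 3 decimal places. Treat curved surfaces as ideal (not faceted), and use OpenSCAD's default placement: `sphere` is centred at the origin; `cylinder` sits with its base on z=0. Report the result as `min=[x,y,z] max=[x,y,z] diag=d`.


min=[-22.600,-32.800,-5.100] max=[17.200,7.000,5.700] diag=57.312

A = translate([-2.7, -12.9, -3.8]) cylinder(h=8.2, r=18.6) → bbox [-21.3,-31.5,-3.8] .. [15.9,5.7,4.4]
B = sphere(r=1.3) → bbox [-1.3,-1.3,-1.3] .. [1.3,1.3,1.3]
lo = A.lo+B.lo = [-21.3-1.3, -31.5-1.3, -3.8-1.3] = [-22.600,-32.800,-5.100]
hi = A.hi+B.hi = [15.9+1.3, 5.7+1.3, 4.4+1.3] = [17.200,7.000,5.700]
diag = √(39.8²+39.8²+10.8²) = √3284.72 = 57.312


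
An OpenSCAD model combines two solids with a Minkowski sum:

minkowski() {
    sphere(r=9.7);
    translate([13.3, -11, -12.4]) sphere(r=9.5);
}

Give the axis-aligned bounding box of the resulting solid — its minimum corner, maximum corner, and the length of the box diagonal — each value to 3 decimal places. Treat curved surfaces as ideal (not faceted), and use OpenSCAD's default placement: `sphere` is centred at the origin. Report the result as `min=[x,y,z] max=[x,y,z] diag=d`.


min=[-5.900,-30.200,-31.600] max=[32.500,8.200,6.800] diag=66.511

A = translate([13.3, -11, -12.4]) sphere(r=9.5) → bbox [3.8,-20.5,-21.9] .. [22.8,-1.5,-2.9]
B = sphere(r=9.7) → bbox [-9.7,-9.7,-9.7] .. [9.7,9.7,9.7]
lo = A.lo+B.lo = [3.8-9.7, -20.5-9.7, -21.9-9.7] = [-5.900,-30.200,-31.600]
hi = A.hi+B.hi = [22.8+9.7, -1.5+9.7, -2.9+9.7] = [32.500,8.200,6.800]
diag = √(38.4²+38.4²+38.4²) = √4423.68 = 66.511


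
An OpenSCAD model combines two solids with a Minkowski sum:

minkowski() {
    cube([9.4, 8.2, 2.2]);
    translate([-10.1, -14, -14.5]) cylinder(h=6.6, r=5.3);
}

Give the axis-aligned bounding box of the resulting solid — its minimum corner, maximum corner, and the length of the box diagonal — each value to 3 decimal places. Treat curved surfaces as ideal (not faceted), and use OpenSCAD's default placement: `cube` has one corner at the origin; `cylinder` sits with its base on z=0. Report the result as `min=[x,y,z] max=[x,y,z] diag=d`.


A = translate([-10.1, -14, -14.5]) cylinder(h=6.6, r=5.3) → bbox [-15.4,-19.3,-14.5] .. [-4.8,-8.7,-7.9]
B = cube([9.4, 8.2, 2.2]) → bbox [0,0,0] .. [9.4,8.2,2.2]
lo = A.lo+B.lo = [-15.4+0, -19.3+0, -14.5+0] = [-15.400,-19.300,-14.500]
hi = A.hi+B.hi = [-4.8+9.4, -8.7+8.2, -7.9+2.2] = [4.600,-0.500,-5.700]
diag = √(20²+18.8²+8.8²) = √830.88 = 28.825

min=[-15.400,-19.300,-14.500] max=[4.600,-0.500,-5.700] diag=28.825


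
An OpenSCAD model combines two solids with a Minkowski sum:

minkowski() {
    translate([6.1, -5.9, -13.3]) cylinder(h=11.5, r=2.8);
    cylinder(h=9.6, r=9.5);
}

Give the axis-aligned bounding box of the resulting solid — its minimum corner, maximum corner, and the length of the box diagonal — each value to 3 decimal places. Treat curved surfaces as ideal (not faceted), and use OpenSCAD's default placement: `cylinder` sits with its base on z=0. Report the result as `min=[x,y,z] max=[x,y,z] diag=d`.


A = translate([6.1, -5.9, -13.3]) cylinder(h=11.5, r=2.8) → bbox [3.3,-8.7,-13.3] .. [8.9,-3.1,-1.8]
B = cylinder(h=9.6, r=9.5) → bbox [-9.5,-9.5,0] .. [9.5,9.5,9.6]
lo = A.lo+B.lo = [3.3-9.5, -8.7-9.5, -13.3+0] = [-6.200,-18.200,-13.300]
hi = A.hi+B.hi = [8.9+9.5, -3.1+9.5, -1.8+9.6] = [18.400,6.400,7.800]
diag = √(24.6²+24.6²+21.1²) = √1655.53 = 40.688

min=[-6.200,-18.200,-13.300] max=[18.400,6.400,7.800] diag=40.688


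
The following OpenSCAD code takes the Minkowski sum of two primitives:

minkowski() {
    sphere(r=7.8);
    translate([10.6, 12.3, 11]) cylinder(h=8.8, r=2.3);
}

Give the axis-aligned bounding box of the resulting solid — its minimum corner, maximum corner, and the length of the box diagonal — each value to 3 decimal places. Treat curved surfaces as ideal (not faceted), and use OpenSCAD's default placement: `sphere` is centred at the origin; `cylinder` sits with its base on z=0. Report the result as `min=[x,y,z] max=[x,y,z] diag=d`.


A = translate([10.6, 12.3, 11]) cylinder(h=8.8, r=2.3) → bbox [8.3,10,11] .. [12.9,14.6,19.8]
B = sphere(r=7.8) → bbox [-7.8,-7.8,-7.8] .. [7.8,7.8,7.8]
lo = A.lo+B.lo = [8.3-7.8, 10-7.8, 11-7.8] = [0.500,2.200,3.200]
hi = A.hi+B.hi = [12.9+7.8, 14.6+7.8, 19.8+7.8] = [20.700,22.400,27.600]
diag = √(20.2²+20.2²+24.4²) = √1411.44 = 37.569

min=[0.500,2.200,3.200] max=[20.700,22.400,27.600] diag=37.569


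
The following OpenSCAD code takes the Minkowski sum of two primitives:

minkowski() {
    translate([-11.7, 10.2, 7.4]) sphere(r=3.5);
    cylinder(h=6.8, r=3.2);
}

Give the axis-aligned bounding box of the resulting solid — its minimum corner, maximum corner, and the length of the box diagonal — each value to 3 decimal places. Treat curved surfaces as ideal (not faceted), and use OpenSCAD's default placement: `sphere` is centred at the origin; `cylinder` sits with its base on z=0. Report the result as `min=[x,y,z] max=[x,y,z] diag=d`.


min=[-18.400,3.500,3.900] max=[-5.000,16.900,17.700] diag=23.443

A = translate([-11.7, 10.2, 7.4]) sphere(r=3.5) → bbox [-15.2,6.7,3.9] .. [-8.2,13.7,10.9]
B = cylinder(h=6.8, r=3.2) → bbox [-3.2,-3.2,0] .. [3.2,3.2,6.8]
lo = A.lo+B.lo = [-15.2-3.2, 6.7-3.2, 3.9+0] = [-18.400,3.500,3.900]
hi = A.hi+B.hi = [-8.2+3.2, 13.7+3.2, 10.9+6.8] = [-5.000,16.900,17.700]
diag = √(13.4²+13.4²+13.8²) = √549.56 = 23.443


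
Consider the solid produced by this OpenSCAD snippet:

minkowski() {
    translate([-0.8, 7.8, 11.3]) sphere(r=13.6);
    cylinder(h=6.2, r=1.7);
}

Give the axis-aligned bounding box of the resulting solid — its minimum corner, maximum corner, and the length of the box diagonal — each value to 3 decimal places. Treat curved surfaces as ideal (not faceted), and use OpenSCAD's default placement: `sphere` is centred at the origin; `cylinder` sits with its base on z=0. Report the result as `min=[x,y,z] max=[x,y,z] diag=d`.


min=[-16.100,-7.500,-2.300] max=[14.500,23.100,31.100] diag=54.665

A = translate([-0.8, 7.8, 11.3]) sphere(r=13.6) → bbox [-14.4,-5.8,-2.3] .. [12.8,21.4,24.9]
B = cylinder(h=6.2, r=1.7) → bbox [-1.7,-1.7,0] .. [1.7,1.7,6.2]
lo = A.lo+B.lo = [-14.4-1.7, -5.8-1.7, -2.3+0] = [-16.100,-7.500,-2.300]
hi = A.hi+B.hi = [12.8+1.7, 21.4+1.7, 24.9+6.2] = [14.500,23.100,31.100]
diag = √(30.6²+30.6²+33.4²) = √2988.28 = 54.665


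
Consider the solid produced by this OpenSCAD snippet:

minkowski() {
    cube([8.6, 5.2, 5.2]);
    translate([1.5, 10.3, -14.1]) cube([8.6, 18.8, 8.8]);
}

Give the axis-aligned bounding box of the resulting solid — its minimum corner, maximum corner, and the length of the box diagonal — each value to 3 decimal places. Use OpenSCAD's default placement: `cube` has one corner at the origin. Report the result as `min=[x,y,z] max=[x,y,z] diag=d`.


min=[1.500,10.300,-14.100] max=[18.700,34.300,-0.100] diag=32.678

A = translate([1.5, 10.3, -14.1]) cube([8.6, 18.8, 8.8]) → bbox [1.5,10.3,-14.1] .. [10.1,29.1,-5.3]
B = cube([8.6, 5.2, 5.2]) → bbox [0,0,0] .. [8.6,5.2,5.2]
lo = A.lo+B.lo = [1.5+0, 10.3+0, -14.1+0] = [1.500,10.300,-14.100]
hi = A.hi+B.hi = [10.1+8.6, 29.1+5.2, -5.3+5.2] = [18.700,34.300,-0.100]
diag = √(17.2²+24²+14²) = √1067.84 = 32.678


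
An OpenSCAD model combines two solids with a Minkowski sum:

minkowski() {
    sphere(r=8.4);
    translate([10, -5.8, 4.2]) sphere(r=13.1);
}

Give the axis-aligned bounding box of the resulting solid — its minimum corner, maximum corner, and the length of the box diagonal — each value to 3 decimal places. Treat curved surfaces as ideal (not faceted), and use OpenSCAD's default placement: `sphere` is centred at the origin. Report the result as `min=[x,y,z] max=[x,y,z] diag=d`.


min=[-11.500,-27.300,-17.300] max=[31.500,15.700,25.700] diag=74.478

A = translate([10, -5.8, 4.2]) sphere(r=13.1) → bbox [-3.1,-18.9,-8.9] .. [23.1,7.3,17.3]
B = sphere(r=8.4) → bbox [-8.4,-8.4,-8.4] .. [8.4,8.4,8.4]
lo = A.lo+B.lo = [-3.1-8.4, -18.9-8.4, -8.9-8.4] = [-11.500,-27.300,-17.300]
hi = A.hi+B.hi = [23.1+8.4, 7.3+8.4, 17.3+8.4] = [31.500,15.700,25.700]
diag = √(43²+43²+43²) = √5547 = 74.478


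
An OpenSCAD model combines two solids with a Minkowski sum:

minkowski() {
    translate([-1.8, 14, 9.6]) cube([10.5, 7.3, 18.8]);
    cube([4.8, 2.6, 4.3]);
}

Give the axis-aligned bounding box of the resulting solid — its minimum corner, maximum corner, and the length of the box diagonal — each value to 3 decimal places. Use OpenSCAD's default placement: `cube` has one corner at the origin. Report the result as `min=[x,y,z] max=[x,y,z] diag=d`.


min=[-1.800,14.000,9.600] max=[13.500,23.900,32.700] diag=29.423

A = translate([-1.8, 14, 9.6]) cube([10.5, 7.3, 18.8]) → bbox [-1.8,14,9.6] .. [8.7,21.3,28.4]
B = cube([4.8, 2.6, 4.3]) → bbox [0,0,0] .. [4.8,2.6,4.3]
lo = A.lo+B.lo = [-1.8+0, 14+0, 9.6+0] = [-1.800,14.000,9.600]
hi = A.hi+B.hi = [8.7+4.8, 21.3+2.6, 28.4+4.3] = [13.500,23.900,32.700]
diag = √(15.3²+9.9²+23.1²) = √865.71 = 29.423


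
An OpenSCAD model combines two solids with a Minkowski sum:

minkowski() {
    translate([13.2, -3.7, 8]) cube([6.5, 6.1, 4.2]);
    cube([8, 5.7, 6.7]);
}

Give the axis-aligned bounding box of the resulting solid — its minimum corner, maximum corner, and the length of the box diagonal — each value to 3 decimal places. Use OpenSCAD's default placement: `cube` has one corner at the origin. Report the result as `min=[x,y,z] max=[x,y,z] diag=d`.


min=[13.200,-3.700,8.000] max=[27.700,8.100,18.900] diag=21.640

A = translate([13.2, -3.7, 8]) cube([6.5, 6.1, 4.2]) → bbox [13.2,-3.7,8] .. [19.7,2.4,12.2]
B = cube([8, 5.7, 6.7]) → bbox [0,0,0] .. [8,5.7,6.7]
lo = A.lo+B.lo = [13.2+0, -3.7+0, 8+0] = [13.200,-3.700,8.000]
hi = A.hi+B.hi = [19.7+8, 2.4+5.7, 12.2+6.7] = [27.700,8.100,18.900]
diag = √(14.5²+11.8²+10.9²) = √468.3 = 21.640


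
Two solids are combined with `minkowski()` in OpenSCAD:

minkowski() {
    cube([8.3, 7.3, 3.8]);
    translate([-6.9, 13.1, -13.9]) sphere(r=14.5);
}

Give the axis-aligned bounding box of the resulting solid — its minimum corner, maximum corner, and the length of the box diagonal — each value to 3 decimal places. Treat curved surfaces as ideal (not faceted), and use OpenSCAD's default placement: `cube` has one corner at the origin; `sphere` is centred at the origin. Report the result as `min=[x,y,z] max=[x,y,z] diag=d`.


min=[-21.400,-1.400,-28.400] max=[15.900,34.900,4.400] diag=61.521

A = translate([-6.9, 13.1, -13.9]) sphere(r=14.5) → bbox [-21.4,-1.4,-28.4] .. [7.6,27.6,0.6]
B = cube([8.3, 7.3, 3.8]) → bbox [0,0,0] .. [8.3,7.3,3.8]
lo = A.lo+B.lo = [-21.4+0, -1.4+0, -28.4+0] = [-21.400,-1.400,-28.400]
hi = A.hi+B.hi = [7.6+8.3, 27.6+7.3, 0.6+3.8] = [15.900,34.900,4.400]
diag = √(37.3²+36.3²+32.8²) = √3784.82 = 61.521


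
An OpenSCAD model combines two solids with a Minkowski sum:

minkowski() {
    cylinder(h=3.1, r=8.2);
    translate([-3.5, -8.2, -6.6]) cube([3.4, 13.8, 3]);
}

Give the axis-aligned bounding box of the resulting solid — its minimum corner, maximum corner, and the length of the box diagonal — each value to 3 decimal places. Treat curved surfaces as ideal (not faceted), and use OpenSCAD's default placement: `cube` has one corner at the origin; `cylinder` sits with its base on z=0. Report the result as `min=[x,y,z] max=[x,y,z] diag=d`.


A = translate([-3.5, -8.2, -6.6]) cube([3.4, 13.8, 3]) → bbox [-3.5,-8.2,-6.6] .. [-0.1,5.6,-3.6]
B = cylinder(h=3.1, r=8.2) → bbox [-8.2,-8.2,0] .. [8.2,8.2,3.1]
lo = A.lo+B.lo = [-3.5-8.2, -8.2-8.2, -6.6+0] = [-11.700,-16.400,-6.600]
hi = A.hi+B.hi = [-0.1+8.2, 5.6+8.2, -3.6+3.1] = [8.100,13.800,-0.500]
diag = √(19.8²+30.2²+6.1²) = √1341.29 = 36.624

min=[-11.700,-16.400,-6.600] max=[8.100,13.800,-0.500] diag=36.624


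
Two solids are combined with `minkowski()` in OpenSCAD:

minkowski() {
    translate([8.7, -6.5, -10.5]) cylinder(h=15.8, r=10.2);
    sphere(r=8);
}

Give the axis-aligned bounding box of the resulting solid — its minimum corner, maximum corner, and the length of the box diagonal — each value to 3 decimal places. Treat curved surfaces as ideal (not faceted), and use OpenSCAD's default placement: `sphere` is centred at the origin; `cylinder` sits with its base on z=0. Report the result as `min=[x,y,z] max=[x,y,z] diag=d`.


A = translate([8.7, -6.5, -10.5]) cylinder(h=15.8, r=10.2) → bbox [-1.5,-16.7,-10.5] .. [18.9,3.7,5.3]
B = sphere(r=8) → bbox [-8,-8,-8] .. [8,8,8]
lo = A.lo+B.lo = [-1.5-8, -16.7-8, -10.5-8] = [-9.500,-24.700,-18.500]
hi = A.hi+B.hi = [18.9+8, 3.7+8, 5.3+8] = [26.900,11.700,13.300]
diag = √(36.4²+36.4²+31.8²) = √3661.16 = 60.508

min=[-9.500,-24.700,-18.500] max=[26.900,11.700,13.300] diag=60.508


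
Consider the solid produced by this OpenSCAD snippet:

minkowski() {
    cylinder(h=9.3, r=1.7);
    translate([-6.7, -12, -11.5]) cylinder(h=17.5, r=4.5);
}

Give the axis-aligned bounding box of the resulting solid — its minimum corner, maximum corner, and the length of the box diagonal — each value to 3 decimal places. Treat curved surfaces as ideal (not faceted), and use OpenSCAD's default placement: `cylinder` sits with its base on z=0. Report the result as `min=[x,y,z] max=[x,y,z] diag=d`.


min=[-12.900,-18.200,-11.500] max=[-0.500,-5.800,15.300] diag=32.027

A = translate([-6.7, -12, -11.5]) cylinder(h=17.5, r=4.5) → bbox [-11.2,-16.5,-11.5] .. [-2.2,-7.5,6]
B = cylinder(h=9.3, r=1.7) → bbox [-1.7,-1.7,0] .. [1.7,1.7,9.3]
lo = A.lo+B.lo = [-11.2-1.7, -16.5-1.7, -11.5+0] = [-12.900,-18.200,-11.500]
hi = A.hi+B.hi = [-2.2+1.7, -7.5+1.7, 6+9.3] = [-0.500,-5.800,15.300]
diag = √(12.4²+12.4²+26.8²) = √1025.76 = 32.027


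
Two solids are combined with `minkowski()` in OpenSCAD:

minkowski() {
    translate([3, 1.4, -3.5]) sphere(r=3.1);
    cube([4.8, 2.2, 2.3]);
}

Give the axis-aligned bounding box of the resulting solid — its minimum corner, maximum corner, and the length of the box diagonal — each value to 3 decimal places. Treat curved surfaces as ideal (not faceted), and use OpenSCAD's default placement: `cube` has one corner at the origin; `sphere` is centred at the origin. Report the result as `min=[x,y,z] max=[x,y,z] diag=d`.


min=[-0.100,-1.700,-6.600] max=[10.900,6.700,1.900] diag=16.242

A = translate([3, 1.4, -3.5]) sphere(r=3.1) → bbox [-0.1,-1.7,-6.6] .. [6.1,4.5,-0.4]
B = cube([4.8, 2.2, 2.3]) → bbox [0,0,0] .. [4.8,2.2,2.3]
lo = A.lo+B.lo = [-0.1+0, -1.7+0, -6.6+0] = [-0.100,-1.700,-6.600]
hi = A.hi+B.hi = [6.1+4.8, 4.5+2.2, -0.4+2.3] = [10.900,6.700,1.900]
diag = √(11²+8.4²+8.5²) = √263.81 = 16.242


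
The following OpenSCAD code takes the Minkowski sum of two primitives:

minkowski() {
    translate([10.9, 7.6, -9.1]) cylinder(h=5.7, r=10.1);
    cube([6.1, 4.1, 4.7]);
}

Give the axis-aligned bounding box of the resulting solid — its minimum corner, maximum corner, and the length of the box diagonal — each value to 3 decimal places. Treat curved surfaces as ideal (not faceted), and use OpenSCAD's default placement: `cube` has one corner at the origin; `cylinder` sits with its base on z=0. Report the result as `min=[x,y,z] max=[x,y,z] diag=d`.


min=[0.800,-2.500,-9.100] max=[27.100,21.800,1.300] diag=37.287

A = translate([10.9, 7.6, -9.1]) cylinder(h=5.7, r=10.1) → bbox [0.8,-2.5,-9.1] .. [21,17.7,-3.4]
B = cube([6.1, 4.1, 4.7]) → bbox [0,0,0] .. [6.1,4.1,4.7]
lo = A.lo+B.lo = [0.8+0, -2.5+0, -9.1+0] = [0.800,-2.500,-9.100]
hi = A.hi+B.hi = [21+6.1, 17.7+4.1, -3.4+4.7] = [27.100,21.800,1.300]
diag = √(26.3²+24.3²+10.4²) = √1390.34 = 37.287


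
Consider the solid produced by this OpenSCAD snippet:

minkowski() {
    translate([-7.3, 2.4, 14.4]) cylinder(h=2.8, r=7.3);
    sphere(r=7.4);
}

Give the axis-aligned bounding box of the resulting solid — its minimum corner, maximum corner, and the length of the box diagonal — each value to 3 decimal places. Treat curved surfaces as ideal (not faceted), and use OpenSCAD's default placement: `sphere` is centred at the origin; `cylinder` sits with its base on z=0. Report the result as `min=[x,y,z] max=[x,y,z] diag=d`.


min=[-22.000,-12.300,7.000] max=[7.400,17.100,24.600] diag=45.150

A = translate([-7.3, 2.4, 14.4]) cylinder(h=2.8, r=7.3) → bbox [-14.6,-4.9,14.4] .. [0,9.7,17.2]
B = sphere(r=7.4) → bbox [-7.4,-7.4,-7.4] .. [7.4,7.4,7.4]
lo = A.lo+B.lo = [-14.6-7.4, -4.9-7.4, 14.4-7.4] = [-22.000,-12.300,7.000]
hi = A.hi+B.hi = [0+7.4, 9.7+7.4, 17.2+7.4] = [7.400,17.100,24.600]
diag = √(29.4²+29.4²+17.6²) = √2038.48 = 45.150


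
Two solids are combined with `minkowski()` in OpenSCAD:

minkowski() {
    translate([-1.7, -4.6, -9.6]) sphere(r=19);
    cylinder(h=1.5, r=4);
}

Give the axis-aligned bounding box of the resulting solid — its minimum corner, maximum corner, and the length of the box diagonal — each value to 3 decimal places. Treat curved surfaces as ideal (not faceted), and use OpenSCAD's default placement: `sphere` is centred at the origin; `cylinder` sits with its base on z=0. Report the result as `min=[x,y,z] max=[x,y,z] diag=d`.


A = translate([-1.7, -4.6, -9.6]) sphere(r=19) → bbox [-20.7,-23.6,-28.6] .. [17.3,14.4,9.4]
B = cylinder(h=1.5, r=4) → bbox [-4,-4,0] .. [4,4,1.5]
lo = A.lo+B.lo = [-20.7-4, -23.6-4, -28.6+0] = [-24.700,-27.600,-28.600]
hi = A.hi+B.hi = [17.3+4, 14.4+4, 9.4+1.5] = [21.300,18.400,10.900]
diag = √(46²+46²+39.5²) = √5792.25 = 76.107

min=[-24.700,-27.600,-28.600] max=[21.300,18.400,10.900] diag=76.107


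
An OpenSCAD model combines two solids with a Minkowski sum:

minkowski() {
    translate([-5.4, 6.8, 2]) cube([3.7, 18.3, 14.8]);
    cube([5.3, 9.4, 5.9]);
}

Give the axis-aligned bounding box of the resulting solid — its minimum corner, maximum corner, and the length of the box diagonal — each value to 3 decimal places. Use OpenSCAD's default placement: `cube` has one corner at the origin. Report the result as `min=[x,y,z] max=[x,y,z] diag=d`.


min=[-5.400,6.800,2.000] max=[3.600,34.500,22.700] diag=35.732

A = translate([-5.4, 6.8, 2]) cube([3.7, 18.3, 14.8]) → bbox [-5.4,6.8,2] .. [-1.7,25.1,16.8]
B = cube([5.3, 9.4, 5.9]) → bbox [0,0,0] .. [5.3,9.4,5.9]
lo = A.lo+B.lo = [-5.4+0, 6.8+0, 2+0] = [-5.400,6.800,2.000]
hi = A.hi+B.hi = [-1.7+5.3, 25.1+9.4, 16.8+5.9] = [3.600,34.500,22.700]
diag = √(9²+27.7²+20.7²) = √1276.78 = 35.732


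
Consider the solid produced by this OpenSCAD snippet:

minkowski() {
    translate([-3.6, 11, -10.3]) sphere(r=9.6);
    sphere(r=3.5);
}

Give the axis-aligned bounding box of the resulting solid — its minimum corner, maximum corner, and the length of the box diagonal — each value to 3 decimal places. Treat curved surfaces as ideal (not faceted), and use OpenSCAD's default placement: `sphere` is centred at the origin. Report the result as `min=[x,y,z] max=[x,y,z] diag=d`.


min=[-16.700,-2.100,-23.400] max=[9.500,24.100,2.800] diag=45.380

A = translate([-3.6, 11, -10.3]) sphere(r=9.6) → bbox [-13.2,1.4,-19.9] .. [6,20.6,-0.7]
B = sphere(r=3.5) → bbox [-3.5,-3.5,-3.5] .. [3.5,3.5,3.5]
lo = A.lo+B.lo = [-13.2-3.5, 1.4-3.5, -19.9-3.5] = [-16.700,-2.100,-23.400]
hi = A.hi+B.hi = [6+3.5, 20.6+3.5, -0.7+3.5] = [9.500,24.100,2.800]
diag = √(26.2²+26.2²+26.2²) = √2059.32 = 45.380


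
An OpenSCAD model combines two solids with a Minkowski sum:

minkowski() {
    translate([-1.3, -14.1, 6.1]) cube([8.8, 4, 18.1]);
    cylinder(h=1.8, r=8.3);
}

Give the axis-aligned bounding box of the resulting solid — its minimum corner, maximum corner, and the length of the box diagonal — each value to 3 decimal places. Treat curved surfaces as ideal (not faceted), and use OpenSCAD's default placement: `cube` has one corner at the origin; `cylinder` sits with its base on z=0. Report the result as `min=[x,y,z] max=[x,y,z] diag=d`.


min=[-9.600,-22.400,6.100] max=[15.800,-1.800,26.000] diag=38.282

A = translate([-1.3, -14.1, 6.1]) cube([8.8, 4, 18.1]) → bbox [-1.3,-14.1,6.1] .. [7.5,-10.1,24.2]
B = cylinder(h=1.8, r=8.3) → bbox [-8.3,-8.3,0] .. [8.3,8.3,1.8]
lo = A.lo+B.lo = [-1.3-8.3, -14.1-8.3, 6.1+0] = [-9.600,-22.400,6.100]
hi = A.hi+B.hi = [7.5+8.3, -10.1+8.3, 24.2+1.8] = [15.800,-1.800,26.000]
diag = √(25.4²+20.6²+19.9²) = √1465.53 = 38.282


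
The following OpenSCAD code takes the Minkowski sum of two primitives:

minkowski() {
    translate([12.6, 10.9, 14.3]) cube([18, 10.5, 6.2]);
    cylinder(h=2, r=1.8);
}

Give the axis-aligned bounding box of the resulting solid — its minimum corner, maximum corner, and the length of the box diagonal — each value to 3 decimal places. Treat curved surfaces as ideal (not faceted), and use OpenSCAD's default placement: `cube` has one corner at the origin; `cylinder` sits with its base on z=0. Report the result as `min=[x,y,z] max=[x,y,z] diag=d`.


A = translate([12.6, 10.9, 14.3]) cube([18, 10.5, 6.2]) → bbox [12.6,10.9,14.3] .. [30.6,21.4,20.5]
B = cylinder(h=2, r=1.8) → bbox [-1.8,-1.8,0] .. [1.8,1.8,2]
lo = A.lo+B.lo = [12.6-1.8, 10.9-1.8, 14.3+0] = [10.800,9.100,14.300]
hi = A.hi+B.hi = [30.6+1.8, 21.4+1.8, 20.5+2] = [32.400,23.200,22.500]
diag = √(21.6²+14.1²+8.2²) = √732.61 = 27.067

min=[10.800,9.100,14.300] max=[32.400,23.200,22.500] diag=27.067


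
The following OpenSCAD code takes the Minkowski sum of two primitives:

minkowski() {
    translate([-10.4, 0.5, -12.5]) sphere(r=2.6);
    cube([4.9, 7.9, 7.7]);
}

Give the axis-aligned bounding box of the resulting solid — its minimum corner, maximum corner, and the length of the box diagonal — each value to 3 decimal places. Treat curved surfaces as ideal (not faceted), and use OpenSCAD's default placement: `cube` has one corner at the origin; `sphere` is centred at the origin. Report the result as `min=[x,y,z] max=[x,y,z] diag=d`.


min=[-13.000,-2.100,-15.100] max=[-2.900,11.000,-2.200] diag=20.977

A = translate([-10.4, 0.5, -12.5]) sphere(r=2.6) → bbox [-13,-2.1,-15.1] .. [-7.8,3.1,-9.9]
B = cube([4.9, 7.9, 7.7]) → bbox [0,0,0] .. [4.9,7.9,7.7]
lo = A.lo+B.lo = [-13+0, -2.1+0, -15.1+0] = [-13.000,-2.100,-15.100]
hi = A.hi+B.hi = [-7.8+4.9, 3.1+7.9, -9.9+7.7] = [-2.900,11.000,-2.200]
diag = √(10.1²+13.1²+12.9²) = √440.03 = 20.977


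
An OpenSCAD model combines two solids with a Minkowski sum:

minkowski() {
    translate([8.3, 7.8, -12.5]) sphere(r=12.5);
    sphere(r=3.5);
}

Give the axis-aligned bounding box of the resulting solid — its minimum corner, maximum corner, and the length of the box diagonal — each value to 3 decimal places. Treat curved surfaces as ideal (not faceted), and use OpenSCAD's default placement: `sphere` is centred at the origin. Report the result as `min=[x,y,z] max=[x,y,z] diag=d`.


A = translate([8.3, 7.8, -12.5]) sphere(r=12.5) → bbox [-4.2,-4.7,-25] .. [20.8,20.3,0]
B = sphere(r=3.5) → bbox [-3.5,-3.5,-3.5] .. [3.5,3.5,3.5]
lo = A.lo+B.lo = [-4.2-3.5, -4.7-3.5, -25-3.5] = [-7.700,-8.200,-28.500]
hi = A.hi+B.hi = [20.8+3.5, 20.3+3.5, 0+3.5] = [24.300,23.800,3.500]
diag = √(32²+32²+32²) = √3072 = 55.426

min=[-7.700,-8.200,-28.500] max=[24.300,23.800,3.500] diag=55.426


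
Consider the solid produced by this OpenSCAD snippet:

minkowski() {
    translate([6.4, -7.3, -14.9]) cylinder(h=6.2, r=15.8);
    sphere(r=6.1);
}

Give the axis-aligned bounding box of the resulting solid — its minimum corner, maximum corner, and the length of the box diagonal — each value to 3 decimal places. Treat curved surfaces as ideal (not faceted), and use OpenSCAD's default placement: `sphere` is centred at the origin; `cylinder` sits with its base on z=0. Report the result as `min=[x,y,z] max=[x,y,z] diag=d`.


A = translate([6.4, -7.3, -14.9]) cylinder(h=6.2, r=15.8) → bbox [-9.4,-23.1,-14.9] .. [22.2,8.5,-8.7]
B = sphere(r=6.1) → bbox [-6.1,-6.1,-6.1] .. [6.1,6.1,6.1]
lo = A.lo+B.lo = [-9.4-6.1, -23.1-6.1, -14.9-6.1] = [-15.500,-29.200,-21.000]
hi = A.hi+B.hi = [22.2+6.1, 8.5+6.1, -8.7+6.1] = [28.300,14.600,-2.600]
diag = √(43.8²+43.8²+18.4²) = √4175.44 = 64.618

min=[-15.500,-29.200,-21.000] max=[28.300,14.600,-2.600] diag=64.618


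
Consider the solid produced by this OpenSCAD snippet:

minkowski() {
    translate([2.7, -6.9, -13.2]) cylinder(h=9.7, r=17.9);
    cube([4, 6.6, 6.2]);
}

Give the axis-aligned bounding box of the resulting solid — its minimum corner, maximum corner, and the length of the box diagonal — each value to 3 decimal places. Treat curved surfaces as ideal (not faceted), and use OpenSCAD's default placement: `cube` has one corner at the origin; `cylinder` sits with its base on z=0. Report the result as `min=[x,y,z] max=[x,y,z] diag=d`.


min=[-15.200,-24.800,-13.200] max=[24.600,17.600,2.700] diag=60.288

A = translate([2.7, -6.9, -13.2]) cylinder(h=9.7, r=17.9) → bbox [-15.2,-24.8,-13.2] .. [20.6,11,-3.5]
B = cube([4, 6.6, 6.2]) → bbox [0,0,0] .. [4,6.6,6.2]
lo = A.lo+B.lo = [-15.2+0, -24.8+0, -13.2+0] = [-15.200,-24.800,-13.200]
hi = A.hi+B.hi = [20.6+4, 11+6.6, -3.5+6.2] = [24.600,17.600,2.700]
diag = √(39.8²+42.4²+15.9²) = √3634.61 = 60.288


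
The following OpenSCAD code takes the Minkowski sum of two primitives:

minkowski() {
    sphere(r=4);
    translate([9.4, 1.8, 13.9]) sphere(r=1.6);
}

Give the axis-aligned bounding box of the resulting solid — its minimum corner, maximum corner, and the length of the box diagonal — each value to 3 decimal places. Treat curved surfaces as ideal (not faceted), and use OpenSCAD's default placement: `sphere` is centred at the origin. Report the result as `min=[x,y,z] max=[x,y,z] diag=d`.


A = translate([9.4, 1.8, 13.9]) sphere(r=1.6) → bbox [7.8,0.2,12.3] .. [11,3.4,15.5]
B = sphere(r=4) → bbox [-4,-4,-4] .. [4,4,4]
lo = A.lo+B.lo = [7.8-4, 0.2-4, 12.3-4] = [3.800,-3.800,8.300]
hi = A.hi+B.hi = [11+4, 3.4+4, 15.5+4] = [15.000,7.400,19.500]
diag = √(11.2²+11.2²+11.2²) = √376.32 = 19.399

min=[3.800,-3.800,8.300] max=[15.000,7.400,19.500] diag=19.399


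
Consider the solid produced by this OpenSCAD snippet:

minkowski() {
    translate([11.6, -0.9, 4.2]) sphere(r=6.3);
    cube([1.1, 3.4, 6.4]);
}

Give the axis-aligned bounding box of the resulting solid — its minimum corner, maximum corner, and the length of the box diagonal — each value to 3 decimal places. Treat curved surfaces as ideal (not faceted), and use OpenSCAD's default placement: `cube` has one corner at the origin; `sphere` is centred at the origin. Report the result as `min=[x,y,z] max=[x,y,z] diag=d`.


A = translate([11.6, -0.9, 4.2]) sphere(r=6.3) → bbox [5.3,-7.2,-2.1] .. [17.9,5.4,10.5]
B = cube([1.1, 3.4, 6.4]) → bbox [0,0,0] .. [1.1,3.4,6.4]
lo = A.lo+B.lo = [5.3+0, -7.2+0, -2.1+0] = [5.300,-7.200,-2.100]
hi = A.hi+B.hi = [17.9+1.1, 5.4+3.4, 10.5+6.4] = [19.000,8.800,16.900]
diag = √(13.7²+16²+19²) = √804.69 = 28.367

min=[5.300,-7.200,-2.100] max=[19.000,8.800,16.900] diag=28.367


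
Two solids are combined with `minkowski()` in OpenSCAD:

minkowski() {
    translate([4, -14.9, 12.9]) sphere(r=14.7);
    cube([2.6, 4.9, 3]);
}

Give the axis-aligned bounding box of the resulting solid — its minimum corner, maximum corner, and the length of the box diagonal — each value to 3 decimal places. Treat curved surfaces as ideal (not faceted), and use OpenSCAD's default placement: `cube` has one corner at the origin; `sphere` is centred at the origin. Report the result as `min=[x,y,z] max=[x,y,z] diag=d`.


A = translate([4, -14.9, 12.9]) sphere(r=14.7) → bbox [-10.7,-29.6,-1.8] .. [18.7,-0.2,27.6]
B = cube([2.6, 4.9, 3]) → bbox [0,0,0] .. [2.6,4.9,3]
lo = A.lo+B.lo = [-10.7+0, -29.6+0, -1.8+0] = [-10.700,-29.600,-1.800]
hi = A.hi+B.hi = [18.7+2.6, -0.2+4.9, 27.6+3] = [21.300,4.700,30.600]
diag = √(32²+34.3²+32.4²) = √3250.25 = 57.011

min=[-10.700,-29.600,-1.800] max=[21.300,4.700,30.600] diag=57.011


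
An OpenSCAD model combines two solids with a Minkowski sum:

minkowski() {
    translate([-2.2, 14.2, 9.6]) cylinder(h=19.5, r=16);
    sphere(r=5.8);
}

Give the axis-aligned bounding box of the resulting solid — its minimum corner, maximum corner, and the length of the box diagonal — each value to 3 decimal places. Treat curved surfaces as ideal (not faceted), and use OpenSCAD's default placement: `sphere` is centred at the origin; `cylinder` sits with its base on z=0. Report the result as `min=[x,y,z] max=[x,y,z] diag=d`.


A = translate([-2.2, 14.2, 9.6]) cylinder(h=19.5, r=16) → bbox [-18.2,-1.8,9.6] .. [13.8,30.2,29.1]
B = sphere(r=5.8) → bbox [-5.8,-5.8,-5.8] .. [5.8,5.8,5.8]
lo = A.lo+B.lo = [-18.2-5.8, -1.8-5.8, 9.6-5.8] = [-24.000,-7.600,3.800]
hi = A.hi+B.hi = [13.8+5.8, 30.2+5.8, 29.1+5.8] = [19.600,36.000,34.900]
diag = √(43.6²+43.6²+31.1²) = √4769.13 = 69.059

min=[-24.000,-7.600,3.800] max=[19.600,36.000,34.900] diag=69.059


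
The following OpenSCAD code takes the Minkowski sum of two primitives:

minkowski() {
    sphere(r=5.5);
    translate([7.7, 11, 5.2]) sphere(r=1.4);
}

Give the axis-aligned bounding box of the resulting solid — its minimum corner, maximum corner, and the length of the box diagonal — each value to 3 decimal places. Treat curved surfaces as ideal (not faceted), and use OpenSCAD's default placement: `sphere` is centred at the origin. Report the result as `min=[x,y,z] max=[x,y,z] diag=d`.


min=[0.800,4.100,-1.700] max=[14.600,17.900,12.100] diag=23.902

A = translate([7.7, 11, 5.2]) sphere(r=1.4) → bbox [6.3,9.6,3.8] .. [9.1,12.4,6.6]
B = sphere(r=5.5) → bbox [-5.5,-5.5,-5.5] .. [5.5,5.5,5.5]
lo = A.lo+B.lo = [6.3-5.5, 9.6-5.5, 3.8-5.5] = [0.800,4.100,-1.700]
hi = A.hi+B.hi = [9.1+5.5, 12.4+5.5, 6.6+5.5] = [14.600,17.900,12.100]
diag = √(13.8²+13.8²+13.8²) = √571.32 = 23.902


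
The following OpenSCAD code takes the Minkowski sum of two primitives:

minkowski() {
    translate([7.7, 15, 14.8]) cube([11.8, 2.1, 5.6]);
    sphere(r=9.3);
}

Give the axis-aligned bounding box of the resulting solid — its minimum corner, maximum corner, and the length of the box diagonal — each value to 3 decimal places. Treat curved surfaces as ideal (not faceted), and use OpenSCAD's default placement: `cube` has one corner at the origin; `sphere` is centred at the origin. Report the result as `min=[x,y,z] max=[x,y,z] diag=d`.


min=[-1.600,5.700,5.500] max=[28.800,26.400,29.700] diag=44.026

A = translate([7.7, 15, 14.8]) cube([11.8, 2.1, 5.6]) → bbox [7.7,15,14.8] .. [19.5,17.1,20.4]
B = sphere(r=9.3) → bbox [-9.3,-9.3,-9.3] .. [9.3,9.3,9.3]
lo = A.lo+B.lo = [7.7-9.3, 15-9.3, 14.8-9.3] = [-1.600,5.700,5.500]
hi = A.hi+B.hi = [19.5+9.3, 17.1+9.3, 20.4+9.3] = [28.800,26.400,29.700]
diag = √(30.4²+20.7²+24.2²) = √1938.29 = 44.026


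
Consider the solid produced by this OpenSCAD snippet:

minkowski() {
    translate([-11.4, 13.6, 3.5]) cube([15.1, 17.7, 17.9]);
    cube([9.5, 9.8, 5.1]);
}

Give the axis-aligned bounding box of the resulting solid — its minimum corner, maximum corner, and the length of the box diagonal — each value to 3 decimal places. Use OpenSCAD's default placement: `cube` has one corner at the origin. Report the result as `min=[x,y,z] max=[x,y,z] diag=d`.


A = translate([-11.4, 13.6, 3.5]) cube([15.1, 17.7, 17.9]) → bbox [-11.4,13.6,3.5] .. [3.7,31.3,21.4]
B = cube([9.5, 9.8, 5.1]) → bbox [0,0,0] .. [9.5,9.8,5.1]
lo = A.lo+B.lo = [-11.4+0, 13.6+0, 3.5+0] = [-11.400,13.600,3.500]
hi = A.hi+B.hi = [3.7+9.5, 31.3+9.8, 21.4+5.1] = [13.200,41.100,26.500]
diag = √(24.6²+27.5²+23²) = √1890.41 = 43.479

min=[-11.400,13.600,3.500] max=[13.200,41.100,26.500] diag=43.479


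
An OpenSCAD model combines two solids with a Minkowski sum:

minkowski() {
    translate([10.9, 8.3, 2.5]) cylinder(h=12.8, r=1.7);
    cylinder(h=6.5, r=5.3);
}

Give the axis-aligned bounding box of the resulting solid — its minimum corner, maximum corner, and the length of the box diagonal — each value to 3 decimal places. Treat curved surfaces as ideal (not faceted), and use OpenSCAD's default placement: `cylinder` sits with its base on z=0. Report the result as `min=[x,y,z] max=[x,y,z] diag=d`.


A = translate([10.9, 8.3, 2.5]) cylinder(h=12.8, r=1.7) → bbox [9.2,6.6,2.5] .. [12.6,10,15.3]
B = cylinder(h=6.5, r=5.3) → bbox [-5.3,-5.3,0] .. [5.3,5.3,6.5]
lo = A.lo+B.lo = [9.2-5.3, 6.6-5.3, 2.5+0] = [3.900,1.300,2.500]
hi = A.hi+B.hi = [12.6+5.3, 10+5.3, 15.3+6.5] = [17.900,15.300,21.800]
diag = √(14²+14²+19.3²) = √764.49 = 27.649

min=[3.900,1.300,2.500] max=[17.900,15.300,21.800] diag=27.649


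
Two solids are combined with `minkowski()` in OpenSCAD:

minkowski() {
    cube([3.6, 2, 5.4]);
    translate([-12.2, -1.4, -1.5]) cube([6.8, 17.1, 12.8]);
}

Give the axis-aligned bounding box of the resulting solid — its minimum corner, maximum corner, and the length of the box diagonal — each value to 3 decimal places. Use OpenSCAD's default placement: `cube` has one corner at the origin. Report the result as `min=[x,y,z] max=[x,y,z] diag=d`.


A = translate([-12.2, -1.4, -1.5]) cube([6.8, 17.1, 12.8]) → bbox [-12.2,-1.4,-1.5] .. [-5.4,15.7,11.3]
B = cube([3.6, 2, 5.4]) → bbox [0,0,0] .. [3.6,2,5.4]
lo = A.lo+B.lo = [-12.2+0, -1.4+0, -1.5+0] = [-12.200,-1.400,-1.500]
hi = A.hi+B.hi = [-5.4+3.6, 15.7+2, 11.3+5.4] = [-1.800,17.700,16.700]
diag = √(10.4²+19.1²+18.2²) = √804.21 = 28.359

min=[-12.200,-1.400,-1.500] max=[-1.800,17.700,16.700] diag=28.359


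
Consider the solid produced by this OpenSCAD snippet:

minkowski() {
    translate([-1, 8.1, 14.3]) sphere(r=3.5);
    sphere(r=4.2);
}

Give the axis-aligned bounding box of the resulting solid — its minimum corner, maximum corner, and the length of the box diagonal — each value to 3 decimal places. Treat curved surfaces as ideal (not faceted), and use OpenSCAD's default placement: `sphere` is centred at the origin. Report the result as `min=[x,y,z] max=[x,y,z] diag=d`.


A = translate([-1, 8.1, 14.3]) sphere(r=3.5) → bbox [-4.5,4.6,10.8] .. [2.5,11.6,17.8]
B = sphere(r=4.2) → bbox [-4.2,-4.2,-4.2] .. [4.2,4.2,4.2]
lo = A.lo+B.lo = [-4.5-4.2, 4.6-4.2, 10.8-4.2] = [-8.700,0.400,6.600]
hi = A.hi+B.hi = [2.5+4.2, 11.6+4.2, 17.8+4.2] = [6.700,15.800,22.000]
diag = √(15.4²+15.4²+15.4²) = √711.48 = 26.674

min=[-8.700,0.400,6.600] max=[6.700,15.800,22.000] diag=26.674


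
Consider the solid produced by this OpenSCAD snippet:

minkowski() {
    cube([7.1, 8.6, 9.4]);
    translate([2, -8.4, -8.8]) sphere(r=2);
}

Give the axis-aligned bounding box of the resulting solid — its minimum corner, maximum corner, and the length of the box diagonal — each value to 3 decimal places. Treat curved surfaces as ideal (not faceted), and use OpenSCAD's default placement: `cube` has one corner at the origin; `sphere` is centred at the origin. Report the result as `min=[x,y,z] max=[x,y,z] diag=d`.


A = translate([2, -8.4, -8.8]) sphere(r=2) → bbox [0,-10.4,-10.8] .. [4,-6.4,-6.8]
B = cube([7.1, 8.6, 9.4]) → bbox [0,0,0] .. [7.1,8.6,9.4]
lo = A.lo+B.lo = [0+0, -10.4+0, -10.8+0] = [0.000,-10.400,-10.800]
hi = A.hi+B.hi = [4+7.1, -6.4+8.6, -6.8+9.4] = [11.100,2.200,2.600]
diag = √(11.1²+12.6²+13.4²) = √461.53 = 21.483

min=[0.000,-10.400,-10.800] max=[11.100,2.200,2.600] diag=21.483


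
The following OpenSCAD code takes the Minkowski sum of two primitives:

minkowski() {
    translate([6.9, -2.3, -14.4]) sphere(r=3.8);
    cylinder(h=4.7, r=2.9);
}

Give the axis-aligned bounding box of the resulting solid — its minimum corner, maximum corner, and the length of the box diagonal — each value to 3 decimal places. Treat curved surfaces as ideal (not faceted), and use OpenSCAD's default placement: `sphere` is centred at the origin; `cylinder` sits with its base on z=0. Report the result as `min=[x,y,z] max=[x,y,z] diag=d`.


min=[0.200,-9.000,-18.200] max=[13.600,4.400,-5.900] diag=22.592

A = translate([6.9, -2.3, -14.4]) sphere(r=3.8) → bbox [3.1,-6.1,-18.2] .. [10.7,1.5,-10.6]
B = cylinder(h=4.7, r=2.9) → bbox [-2.9,-2.9,0] .. [2.9,2.9,4.7]
lo = A.lo+B.lo = [3.1-2.9, -6.1-2.9, -18.2+0] = [0.200,-9.000,-18.200]
hi = A.hi+B.hi = [10.7+2.9, 1.5+2.9, -10.6+4.7] = [13.600,4.400,-5.900]
diag = √(13.4²+13.4²+12.3²) = √510.41 = 22.592


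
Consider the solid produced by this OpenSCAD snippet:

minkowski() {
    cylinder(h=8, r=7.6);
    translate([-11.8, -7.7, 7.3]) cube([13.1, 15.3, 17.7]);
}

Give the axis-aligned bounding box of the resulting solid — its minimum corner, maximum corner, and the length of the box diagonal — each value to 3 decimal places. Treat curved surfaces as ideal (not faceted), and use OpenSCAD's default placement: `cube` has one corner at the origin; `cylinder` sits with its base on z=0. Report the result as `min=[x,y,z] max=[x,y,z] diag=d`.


A = translate([-11.8, -7.7, 7.3]) cube([13.1, 15.3, 17.7]) → bbox [-11.8,-7.7,7.3] .. [1.3,7.6,25]
B = cylinder(h=8, r=7.6) → bbox [-7.6,-7.6,0] .. [7.6,7.6,8]
lo = A.lo+B.lo = [-11.8-7.6, -7.7-7.6, 7.3+0] = [-19.400,-15.300,7.300]
hi = A.hi+B.hi = [1.3+7.6, 7.6+7.6, 25+8] = [8.900,15.200,33.000]
diag = √(28.3²+30.5²+25.7²) = √2391.63 = 48.904

min=[-19.400,-15.300,7.300] max=[8.900,15.200,33.000] diag=48.904


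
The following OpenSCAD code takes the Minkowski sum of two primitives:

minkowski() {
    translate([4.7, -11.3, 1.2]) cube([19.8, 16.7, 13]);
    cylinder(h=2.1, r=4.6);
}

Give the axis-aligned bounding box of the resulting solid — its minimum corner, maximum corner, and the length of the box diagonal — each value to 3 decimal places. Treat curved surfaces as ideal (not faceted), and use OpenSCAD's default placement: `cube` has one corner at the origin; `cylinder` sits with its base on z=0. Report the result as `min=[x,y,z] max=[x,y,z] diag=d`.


A = translate([4.7, -11.3, 1.2]) cube([19.8, 16.7, 13]) → bbox [4.7,-11.3,1.2] .. [24.5,5.4,14.2]
B = cylinder(h=2.1, r=4.6) → bbox [-4.6,-4.6,0] .. [4.6,4.6,2.1]
lo = A.lo+B.lo = [4.7-4.6, -11.3-4.6, 1.2+0] = [0.100,-15.900,1.200]
hi = A.hi+B.hi = [24.5+4.6, 5.4+4.6, 14.2+2.1] = [29.100,10.000,16.300]
diag = √(29²+25.9²+15.1²) = √1739.82 = 41.711

min=[0.100,-15.900,1.200] max=[29.100,10.000,16.300] diag=41.711


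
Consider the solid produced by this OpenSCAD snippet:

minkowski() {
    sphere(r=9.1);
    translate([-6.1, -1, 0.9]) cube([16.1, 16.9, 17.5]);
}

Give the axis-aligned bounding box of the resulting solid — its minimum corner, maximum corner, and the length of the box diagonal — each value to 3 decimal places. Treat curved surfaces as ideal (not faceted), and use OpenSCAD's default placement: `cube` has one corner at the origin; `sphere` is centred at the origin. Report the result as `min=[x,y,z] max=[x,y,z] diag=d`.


min=[-15.200,-10.100,-8.200] max=[19.100,25.000,27.500] diag=60.688

A = translate([-6.1, -1, 0.9]) cube([16.1, 16.9, 17.5]) → bbox [-6.1,-1,0.9] .. [10,15.9,18.4]
B = sphere(r=9.1) → bbox [-9.1,-9.1,-9.1] .. [9.1,9.1,9.1]
lo = A.lo+B.lo = [-6.1-9.1, -1-9.1, 0.9-9.1] = [-15.200,-10.100,-8.200]
hi = A.hi+B.hi = [10+9.1, 15.9+9.1, 18.4+9.1] = [19.100,25.000,27.500]
diag = √(34.3²+35.1²+35.7²) = √3682.99 = 60.688
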